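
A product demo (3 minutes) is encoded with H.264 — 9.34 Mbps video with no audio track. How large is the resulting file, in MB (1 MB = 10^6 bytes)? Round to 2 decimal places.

3 min = 180 s
Total bitrate: 9.34 Mbps.
Stream data: 9.340 Mbps × 180 s = 1681.2 Mb.
1,681 Mb ÷ 8 = 210.2 MB → 210.2 MB.

210.15 MB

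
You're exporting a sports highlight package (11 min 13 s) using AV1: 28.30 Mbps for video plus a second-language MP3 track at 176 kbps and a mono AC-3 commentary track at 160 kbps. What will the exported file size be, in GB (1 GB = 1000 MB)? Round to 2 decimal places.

11 min 13 s = 673 s
Audio total: 176 + 160 = 336 kbps = 0.336 Mbps.
Total bitrate: 28.30 + 0.336 = 28.636 Mbps.
Stream data: 28.636 Mbps × 673 s = 19272.0 Mb.
19,272 Mb ÷ 8 = 2,409 MB → 2.409 GB.

2.41 GB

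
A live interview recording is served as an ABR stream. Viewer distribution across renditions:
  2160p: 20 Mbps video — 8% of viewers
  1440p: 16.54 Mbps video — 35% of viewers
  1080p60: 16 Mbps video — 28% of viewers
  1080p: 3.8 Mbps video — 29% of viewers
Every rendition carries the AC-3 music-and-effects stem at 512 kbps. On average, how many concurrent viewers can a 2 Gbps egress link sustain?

Audio: 512 kbps = 0.512 Mbps.
Average per-viewer bitrate: 0.08×20.512 + 0.35×17.052 + 0.28×16.512 + 0.29×4.312 = 13.483 Mbps.
2 Gbps = 2,000 Mbps; 2,000 / 13.483 = 148.33 → 148.

148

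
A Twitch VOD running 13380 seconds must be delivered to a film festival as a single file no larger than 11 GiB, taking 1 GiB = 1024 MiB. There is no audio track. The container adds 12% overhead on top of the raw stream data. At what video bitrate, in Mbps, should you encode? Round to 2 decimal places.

6.31 Mbps

Budget: 11 GiB = 94489.3 Mb.
Stream payload after overhead: 94489.3 / 1.12 = 84365.4 Mb.
Total bitrate budget: 84365.4 Mb / 13380 s = 6.305 Mbps.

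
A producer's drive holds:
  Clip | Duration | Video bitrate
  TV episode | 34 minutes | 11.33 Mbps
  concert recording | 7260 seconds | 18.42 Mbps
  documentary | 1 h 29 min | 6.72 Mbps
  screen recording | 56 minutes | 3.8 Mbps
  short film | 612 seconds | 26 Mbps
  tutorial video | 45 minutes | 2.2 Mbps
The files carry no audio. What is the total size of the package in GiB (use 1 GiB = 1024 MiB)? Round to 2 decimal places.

26.47 GiB

TV episode: 11.330 Mbps × 2040 s = 23113.2 Mb
concert recording: 18.420 Mbps × 7260 s = 133729.2 Mb
documentary: 6.720 Mbps × 5340 s = 35884.8 Mb
screen recording: 3.800 Mbps × 3360 s = 12768.0 Mb
short film: 26.000 Mbps × 612 s = 15912.0 Mb
tutorial video: 2.200 Mbps × 2700 s = 5940.0 Mb
Total: 227347.2 Mb = 28418.4 MB.
= 26.47 GiB.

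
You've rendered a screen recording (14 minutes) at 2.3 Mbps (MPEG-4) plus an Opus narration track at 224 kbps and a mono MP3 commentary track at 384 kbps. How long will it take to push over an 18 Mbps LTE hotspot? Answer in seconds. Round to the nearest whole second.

136 seconds

14 min = 840 s
Audio total: 224 + 384 = 608 kbps = 0.608 Mbps.
Total bitrate: 2.908 Mbps.
File: 2.908 Mbps × 840 s = 2442.7 Mb.
At 18 Mbps: 2442.7 / 18 = 135.7 s ≈ 136 seconds.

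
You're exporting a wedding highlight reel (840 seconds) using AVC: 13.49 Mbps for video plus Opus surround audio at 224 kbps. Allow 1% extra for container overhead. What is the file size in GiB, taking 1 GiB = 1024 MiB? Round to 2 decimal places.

1.35 GiB

Audio: 224 kbps = 0.224 Mbps.
Total bitrate: 13.49 + 0.224 = 13.714 Mbps.
Stream data: 13.714 Mbps × 840 s = 11519.8 Mb.
With 1% container overhead: ×1.01.
11,635 Mb = 1,454,369,700 bytes ÷ 1,073,741,824 = 1.354 GiB.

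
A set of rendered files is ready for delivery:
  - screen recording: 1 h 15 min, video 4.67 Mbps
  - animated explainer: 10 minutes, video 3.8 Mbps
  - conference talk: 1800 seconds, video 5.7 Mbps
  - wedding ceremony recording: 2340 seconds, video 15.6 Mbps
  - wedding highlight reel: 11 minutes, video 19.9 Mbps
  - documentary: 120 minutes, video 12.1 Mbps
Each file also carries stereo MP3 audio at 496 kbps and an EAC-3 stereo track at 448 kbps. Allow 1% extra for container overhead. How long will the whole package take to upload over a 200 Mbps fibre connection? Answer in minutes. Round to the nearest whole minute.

Audio total: 496 + 448 = 944 kbps = 0.944 Mbps.
screen recording: 5.614 Mbps × 4500 s × 1.01 = 25515.6 Mb
animated explainer: 4.744 Mbps × 600 s × 1.01 = 2874.9 Mb
conference talk: 6.644 Mbps × 1800 s × 1.01 = 12078.8 Mb
wedding ceremony recording: 16.544 Mbps × 2340 s × 1.01 = 39100.1 Mb
wedding highlight reel: 20.844 Mbps × 660 s × 1.01 = 13894.6 Mb
documentary: 13.044 Mbps × 7200 s × 1.01 = 94856.0 Mb
Total: 188320.0 Mb = 23540.0 MB.
At 200 Mbps: 188320.0 / 200 = 942 s ≈ 15.7 minutes.

16 minutes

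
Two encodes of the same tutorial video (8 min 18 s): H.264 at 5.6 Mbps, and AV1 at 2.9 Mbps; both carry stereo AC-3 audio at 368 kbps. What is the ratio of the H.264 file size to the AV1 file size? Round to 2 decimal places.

1.83

8 min 18 s = 498 s
Audio: 368 kbps = 0.368 Mbps.
H.264: 5.968 Mbps × 498 s = 2972.1 Mb = 354.298 MiB.
AV1: 3.268 Mbps × 498 s = 1627.5 Mb = 194.009 MiB.
Ratio: 354.298 / 194.009 = 1.826.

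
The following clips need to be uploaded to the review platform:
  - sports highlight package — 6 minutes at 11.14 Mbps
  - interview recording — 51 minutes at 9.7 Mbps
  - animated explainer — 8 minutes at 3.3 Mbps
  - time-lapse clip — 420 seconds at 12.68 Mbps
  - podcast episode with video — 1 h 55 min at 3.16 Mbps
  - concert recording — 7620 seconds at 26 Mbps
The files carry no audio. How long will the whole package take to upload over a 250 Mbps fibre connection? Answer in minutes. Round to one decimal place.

17.4 minutes

sports highlight package: 11.140 Mbps × 360 s = 4010.4 Mb
interview recording: 9.700 Mbps × 3060 s = 29682.0 Mb
animated explainer: 3.300 Mbps × 480 s = 1584.0 Mb
time-lapse clip: 12.680 Mbps × 420 s = 5325.6 Mb
podcast episode with video: 3.160 Mbps × 6900 s = 21804.0 Mb
concert recording: 26.000 Mbps × 7620 s = 198120.0 Mb
Total: 260526.0 Mb = 32565.8 MB.
At 250 Mbps: 260526.0 / 250 = 1042 s ≈ 17.4 minutes.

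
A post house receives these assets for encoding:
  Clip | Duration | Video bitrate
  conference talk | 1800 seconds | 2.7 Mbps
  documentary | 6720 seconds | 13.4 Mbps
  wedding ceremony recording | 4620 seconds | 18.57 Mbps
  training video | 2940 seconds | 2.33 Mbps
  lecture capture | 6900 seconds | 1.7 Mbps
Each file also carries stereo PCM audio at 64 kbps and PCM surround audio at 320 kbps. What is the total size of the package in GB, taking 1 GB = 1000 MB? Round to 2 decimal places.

26.01 GB

Audio total: 64 + 320 = 384 kbps = 0.384 Mbps.
conference talk: 3.084 Mbps × 1800 s = 5551.2 Mb
documentary: 13.784 Mbps × 6720 s = 92628.5 Mb
wedding ceremony recording: 18.954 Mbps × 4620 s = 87567.5 Mb
training video: 2.714 Mbps × 2940 s = 7979.2 Mb
lecture capture: 2.084 Mbps × 6900 s = 14379.6 Mb
Total: 208105.9 Mb = 26013.2 MB.
= 26.01 GB.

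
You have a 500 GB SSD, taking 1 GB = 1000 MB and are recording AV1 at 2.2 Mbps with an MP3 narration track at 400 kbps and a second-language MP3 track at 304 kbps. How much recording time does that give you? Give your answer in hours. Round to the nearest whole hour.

383 hours

Audio total: 400 + 304 = 704 kbps = 0.704 Mbps.
Total bitrate: 2.2 + 0.704 = 2.904 Mbps.
Capacity: 500 GB = 4,000,000 Mb.
Recording time: 4,000,000 / 2.904 = 1,377,410 s ≈ 383 hours.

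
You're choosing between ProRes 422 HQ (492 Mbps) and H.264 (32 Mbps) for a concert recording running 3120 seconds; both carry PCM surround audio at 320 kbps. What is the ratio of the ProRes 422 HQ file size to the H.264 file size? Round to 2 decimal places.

15.23

Audio: 320 kbps = 0.320 Mbps.
ProRes 422 HQ: 492.320 Mbps × 3120 s = 1536038.4 Mb = 192.005 GB.
H.264: 32.320 Mbps × 3120 s = 100838.4 Mb = 12.605 GB.
Ratio: 192.005 / 12.605 = 15.233.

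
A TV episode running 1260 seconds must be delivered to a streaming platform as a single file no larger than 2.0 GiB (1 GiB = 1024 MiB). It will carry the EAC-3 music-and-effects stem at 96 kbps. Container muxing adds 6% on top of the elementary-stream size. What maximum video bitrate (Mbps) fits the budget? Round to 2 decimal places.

Budget: 2.0 GiB = 17179.9 Mb.
Stream payload after overhead: 17179.9 / 1.06 = 16207.4 Mb.
Total bitrate budget: 16207.4 Mb / 1260 s = 12.863 Mbps.
Audio: 96 kbps = 0.096 Mbps.
Video: 12.863 − 0.096 = 12.767 Mbps.

12.77 Mbps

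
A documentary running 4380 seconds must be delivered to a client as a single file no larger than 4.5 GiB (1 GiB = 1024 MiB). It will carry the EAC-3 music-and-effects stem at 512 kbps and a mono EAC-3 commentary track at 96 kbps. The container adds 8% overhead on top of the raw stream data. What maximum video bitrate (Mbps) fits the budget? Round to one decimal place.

Budget: 4.5 GiB = 38654.7 Mb.
Stream payload after overhead: 38654.7 / 1.08 = 35791.4 Mb.
Total bitrate budget: 35791.4 Mb / 4380 s = 8.172 Mbps.
Audio total: 512 + 96 = 608 kbps = 0.608 Mbps.
Video: 8.172 − 0.608 = 7.564 Mbps.

7.6 Mbps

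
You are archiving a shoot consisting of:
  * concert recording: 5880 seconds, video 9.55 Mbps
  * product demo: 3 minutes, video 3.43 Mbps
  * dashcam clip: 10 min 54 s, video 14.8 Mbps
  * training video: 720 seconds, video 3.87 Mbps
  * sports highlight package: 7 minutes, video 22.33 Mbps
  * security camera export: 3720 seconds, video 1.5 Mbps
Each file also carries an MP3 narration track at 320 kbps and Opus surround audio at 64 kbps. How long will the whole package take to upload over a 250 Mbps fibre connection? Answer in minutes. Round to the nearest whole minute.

Audio total: 320 + 64 = 384 kbps = 0.384 Mbps.
concert recording: 9.934 Mbps × 5880 s = 58411.9 Mb
product demo: 3.814 Mbps × 180 s = 686.5 Mb
dashcam clip: 15.184 Mbps × 654 s = 9930.3 Mb
training video: 4.254 Mbps × 720 s = 3062.9 Mb
sports highlight package: 22.714 Mbps × 420 s = 9539.9 Mb
security camera export: 1.884 Mbps × 3720 s = 7008.5 Mb
Total: 88640.0 Mb = 11080.0 MB.
At 250 Mbps: 88640.0 / 250 = 355 s ≈ 5.91 minutes.

6 minutes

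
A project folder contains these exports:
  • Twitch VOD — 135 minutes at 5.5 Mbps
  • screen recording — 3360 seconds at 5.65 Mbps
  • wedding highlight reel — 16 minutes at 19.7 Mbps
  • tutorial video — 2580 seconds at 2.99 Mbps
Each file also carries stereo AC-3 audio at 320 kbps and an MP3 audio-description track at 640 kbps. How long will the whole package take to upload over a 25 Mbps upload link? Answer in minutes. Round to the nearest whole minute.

Audio total: 320 + 640 = 960 kbps = 0.960 Mbps.
Twitch VOD: 6.460 Mbps × 8100 s = 52326.0 Mb
screen recording: 6.610 Mbps × 3360 s = 22209.6 Mb
wedding highlight reel: 20.660 Mbps × 960 s = 19833.6 Mb
tutorial video: 3.950 Mbps × 2580 s = 10191.0 Mb
Total: 104560.2 Mb = 13070.0 MB.
At 25 Mbps: 104560.2 / 25 = 4182 s ≈ 69.7 minutes.

70 minutes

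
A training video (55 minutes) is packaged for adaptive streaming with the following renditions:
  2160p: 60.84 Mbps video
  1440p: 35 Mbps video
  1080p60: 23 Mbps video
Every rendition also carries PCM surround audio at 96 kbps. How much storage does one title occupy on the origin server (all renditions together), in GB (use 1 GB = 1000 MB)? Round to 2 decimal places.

49.14 GB

55 min = 3300 s
Audio: 96 kbps = 0.096 Mbps.
Sum of rendition bitrates: (60.84+0.096) + (35+0.096) + (23+0.096) = 119.128 Mbps.
× 3300 s = 393,122 Mb = 49,140 MB = 49.14 GB.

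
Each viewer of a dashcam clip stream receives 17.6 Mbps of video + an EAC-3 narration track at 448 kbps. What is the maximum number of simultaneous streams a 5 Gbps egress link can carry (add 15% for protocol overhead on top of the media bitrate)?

240

Audio: 448 kbps = 0.448 Mbps.
Per-viewer media rate: 18.048 Mbps.
On the wire with 15% overhead: 20.755 Mbps.
5 Gbps = 5,000 Mbps; 5,000 / 20.755 = 240.90 → 240 viewers.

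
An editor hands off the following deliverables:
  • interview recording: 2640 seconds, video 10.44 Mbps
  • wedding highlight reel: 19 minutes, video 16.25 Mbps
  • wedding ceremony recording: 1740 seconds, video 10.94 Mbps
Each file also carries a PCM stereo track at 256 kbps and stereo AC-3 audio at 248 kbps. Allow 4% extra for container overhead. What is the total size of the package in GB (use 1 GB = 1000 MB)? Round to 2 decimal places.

Audio total: 256 + 248 = 504 kbps = 0.504 Mbps.
interview recording: 10.944 Mbps × 2640 s × 1.04 = 30047.8 Mb
wedding highlight reel: 16.754 Mbps × 1140 s × 1.04 = 19863.5 Mb
wedding ceremony recording: 11.444 Mbps × 1740 s × 1.04 = 20709.1 Mb
Total: 70620.5 Mb = 8827.6 MB.
= 8.828 GB.

8.83 GB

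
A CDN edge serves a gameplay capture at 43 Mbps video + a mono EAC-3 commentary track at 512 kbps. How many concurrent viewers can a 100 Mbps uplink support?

2

Audio: 512 kbps = 0.512 Mbps.
Per-viewer media rate: 43.512 Mbps.
100 Mbps = 100.0 Mbps; 100.0 / 43.512 = 2.30 → 2 viewers.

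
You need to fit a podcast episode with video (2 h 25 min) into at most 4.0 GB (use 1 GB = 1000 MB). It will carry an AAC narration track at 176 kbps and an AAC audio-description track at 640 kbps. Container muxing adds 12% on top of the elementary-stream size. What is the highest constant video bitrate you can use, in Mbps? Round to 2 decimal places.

Budget: 4.0 GB = 32000.0 Mb.
Stream payload after overhead: 32000.0 / 1.12 = 28571.4 Mb.
2 h 25 min = 145 min = 8700 s
Total bitrate budget: 28571.4 Mb / 8700 s = 3.284 Mbps.
Audio total: 176 + 640 = 816 kbps = 0.816 Mbps.
Video: 3.284 − 0.816 = 2.468 Mbps.

2.47 Mbps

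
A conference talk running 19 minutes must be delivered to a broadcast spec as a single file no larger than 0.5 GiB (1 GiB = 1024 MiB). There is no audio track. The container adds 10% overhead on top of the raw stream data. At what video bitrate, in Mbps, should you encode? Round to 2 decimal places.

Budget: 0.5 GiB = 4295.0 Mb.
Stream payload after overhead: 4295.0 / 1.10 = 3904.5 Mb.
19 min = 1140 s
Total bitrate budget: 3904.5 Mb / 1140 s = 3.425 Mbps.

3.43 Mbps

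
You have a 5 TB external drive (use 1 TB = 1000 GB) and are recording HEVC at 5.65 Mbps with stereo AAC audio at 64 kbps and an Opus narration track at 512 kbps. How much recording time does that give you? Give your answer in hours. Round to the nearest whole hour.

Audio total: 64 + 512 = 576 kbps = 0.576 Mbps.
Total bitrate: 5.65 + 0.576 = 6.226 Mbps.
Capacity: 5 TB = 40,000,000 Mb.
Recording time: 40,000,000 / 6.226 = 6,424,671 s ≈ 1,785 hours.

1785 hours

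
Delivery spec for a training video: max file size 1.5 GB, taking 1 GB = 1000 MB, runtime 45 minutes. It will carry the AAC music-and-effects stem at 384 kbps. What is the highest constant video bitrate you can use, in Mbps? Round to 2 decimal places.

4.06 Mbps

Budget: 1.5 GB = 12000.0 Mb.
45 min = 2700 s
Total bitrate budget: 12000.0 Mb / 2700 s = 4.444 Mbps.
Audio: 384 kbps = 0.384 Mbps.
Video: 4.444 − 0.384 = 4.060 Mbps.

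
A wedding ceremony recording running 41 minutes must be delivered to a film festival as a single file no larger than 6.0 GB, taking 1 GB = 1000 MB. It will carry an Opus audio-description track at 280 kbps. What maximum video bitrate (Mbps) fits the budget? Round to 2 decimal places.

Budget: 6.0 GB = 48000.0 Mb.
41 min = 2460 s
Total bitrate budget: 48000.0 Mb / 2460 s = 19.512 Mbps.
Audio: 280 kbps = 0.280 Mbps.
Video: 19.512 − 0.280 = 19.232 Mbps.

19.23 Mbps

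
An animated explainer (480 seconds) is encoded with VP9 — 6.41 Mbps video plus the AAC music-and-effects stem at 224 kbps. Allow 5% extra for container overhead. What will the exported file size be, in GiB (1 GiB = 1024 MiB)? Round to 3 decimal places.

0.389 GiB

Audio: 224 kbps = 0.224 Mbps.
Total bitrate: 6.41 + 0.224 = 6.634 Mbps.
Stream data: 6.634 Mbps × 480 s = 3184.3 Mb.
With 5% container overhead: ×1.05.
3,344 Mb = 417,942,000 bytes ÷ 1,073,741,824 = 0.3892 GiB.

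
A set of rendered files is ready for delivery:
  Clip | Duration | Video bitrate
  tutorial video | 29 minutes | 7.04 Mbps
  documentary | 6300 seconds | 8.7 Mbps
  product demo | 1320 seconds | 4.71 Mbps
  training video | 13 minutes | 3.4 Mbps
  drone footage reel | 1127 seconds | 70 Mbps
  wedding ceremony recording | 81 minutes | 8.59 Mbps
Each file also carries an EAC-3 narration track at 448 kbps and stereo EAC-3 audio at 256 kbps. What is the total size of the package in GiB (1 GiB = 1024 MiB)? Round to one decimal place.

24.2 GiB

Audio total: 448 + 256 = 704 kbps = 0.704 Mbps.
tutorial video: 7.744 Mbps × 1740 s = 13474.6 Mb
documentary: 9.404 Mbps × 6300 s = 59245.2 Mb
product demo: 5.414 Mbps × 1320 s = 7146.5 Mb
training video: 4.104 Mbps × 780 s = 3201.1 Mb
drone footage reel: 70.704 Mbps × 1127 s = 79683.4 Mb
wedding ceremony recording: 9.294 Mbps × 4860 s = 45168.8 Mb
Total: 207919.6 Mb = 25990.0 MB.
= 24.21 GiB.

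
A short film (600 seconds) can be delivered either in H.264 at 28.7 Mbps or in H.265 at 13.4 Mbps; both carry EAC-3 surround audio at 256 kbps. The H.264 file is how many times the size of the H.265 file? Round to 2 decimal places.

2.12

Audio: 256 kbps = 0.256 Mbps.
H.264: 28.956 Mbps × 600 s = 17373.6 Mb = 2.023 GiB.
H.265: 13.656 Mbps × 600 s = 8193.6 Mb = 0.954 GiB.
Ratio: 2.023 / 0.954 = 2.120.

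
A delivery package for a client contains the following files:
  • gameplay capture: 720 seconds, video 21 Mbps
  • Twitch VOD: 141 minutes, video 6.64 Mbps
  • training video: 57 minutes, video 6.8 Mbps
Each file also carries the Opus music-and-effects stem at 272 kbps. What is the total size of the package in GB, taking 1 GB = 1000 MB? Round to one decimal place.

12.2 GB

Audio: 272 kbps = 0.272 Mbps.
gameplay capture: 21.272 Mbps × 720 s = 15315.8 Mb
Twitch VOD: 6.912 Mbps × 8460 s = 58475.5 Mb
training video: 7.072 Mbps × 3420 s = 24186.2 Mb
Total: 97977.6 Mb = 12247.2 MB.
= 12.25 GB.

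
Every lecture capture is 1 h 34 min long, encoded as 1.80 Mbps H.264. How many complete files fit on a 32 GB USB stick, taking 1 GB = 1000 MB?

25

1 h 34 min = 94 min = 5640 s
Per item: 1.800 Mbps × 5640 s = 10,152 Mb = 1,269 MB.
Capacity: 32 GB = 256,000 Mb; 25.22 items → 25 complete.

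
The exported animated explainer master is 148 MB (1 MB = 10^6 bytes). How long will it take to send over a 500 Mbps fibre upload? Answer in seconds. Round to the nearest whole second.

2 seconds

File: 148 MB = 1184.0 Mb.
At 500 Mbps: 1184.0 / 500 = 2.4 s ≈ 2.37 seconds.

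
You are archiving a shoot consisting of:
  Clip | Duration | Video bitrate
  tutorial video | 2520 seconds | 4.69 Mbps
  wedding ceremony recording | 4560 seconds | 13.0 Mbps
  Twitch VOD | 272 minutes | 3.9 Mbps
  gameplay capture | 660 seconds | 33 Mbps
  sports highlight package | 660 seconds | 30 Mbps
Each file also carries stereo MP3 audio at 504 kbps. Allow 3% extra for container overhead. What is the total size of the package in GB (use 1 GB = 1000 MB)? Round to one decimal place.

Audio: 504 kbps = 0.504 Mbps.
tutorial video: 5.194 Mbps × 2520 s × 1.03 = 13481.5 Mb
wedding ceremony recording: 13.504 Mbps × 4560 s × 1.03 = 63425.6 Mb
Twitch VOD: 4.404 Mbps × 16320 s × 1.03 = 74029.5 Mb
gameplay capture: 33.504 Mbps × 660 s × 1.03 = 22776.0 Mb
sports highlight package: 30.504 Mbps × 660 s × 1.03 = 20736.6 Mb
Total: 194449.3 Mb = 24306.2 MB.
= 24.31 GB.

24.3 GB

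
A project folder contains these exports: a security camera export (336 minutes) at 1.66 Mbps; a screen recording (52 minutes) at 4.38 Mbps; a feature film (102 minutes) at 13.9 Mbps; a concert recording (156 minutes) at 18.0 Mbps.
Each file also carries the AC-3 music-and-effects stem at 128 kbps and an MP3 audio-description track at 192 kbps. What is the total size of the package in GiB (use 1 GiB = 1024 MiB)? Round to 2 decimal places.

36.45 GiB

Audio total: 128 + 192 = 320 kbps = 0.320 Mbps.
security camera export: 1.980 Mbps × 20160 s = 39916.8 Mb
screen recording: 4.700 Mbps × 3120 s = 14664.0 Mb
feature film: 14.220 Mbps × 6120 s = 87026.4 Mb
concert recording: 18.320 Mbps × 9360 s = 171475.2 Mb
Total: 313082.4 Mb = 39135.3 MB.
= 36.45 GiB.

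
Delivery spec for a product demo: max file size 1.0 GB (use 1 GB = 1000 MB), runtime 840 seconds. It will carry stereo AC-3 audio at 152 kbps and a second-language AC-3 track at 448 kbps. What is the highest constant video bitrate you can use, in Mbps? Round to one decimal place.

Budget: 1.0 GB = 8000.0 Mb.
Total bitrate budget: 8000.0 Mb / 840 s = 9.524 Mbps.
Audio total: 152 + 448 = 600 kbps = 0.600 Mbps.
Video: 9.524 − 0.600 = 8.924 Mbps.

8.9 Mbps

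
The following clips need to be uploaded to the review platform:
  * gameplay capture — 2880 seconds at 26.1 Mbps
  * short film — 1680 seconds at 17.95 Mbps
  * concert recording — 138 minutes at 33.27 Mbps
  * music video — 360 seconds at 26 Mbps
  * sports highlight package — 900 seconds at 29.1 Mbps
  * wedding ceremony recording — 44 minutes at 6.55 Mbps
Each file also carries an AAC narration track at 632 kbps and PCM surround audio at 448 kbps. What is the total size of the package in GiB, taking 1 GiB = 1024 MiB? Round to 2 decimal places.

52.59 GiB

Audio total: 632 + 448 = 1080 kbps = 1.080 Mbps.
gameplay capture: 27.180 Mbps × 2880 s = 78278.4 Mb
short film: 19.030 Mbps × 1680 s = 31970.4 Mb
concert recording: 34.350 Mbps × 8280 s = 284418.0 Mb
music video: 27.080 Mbps × 360 s = 9748.8 Mb
sports highlight package: 30.180 Mbps × 900 s = 27162.0 Mb
wedding ceremony recording: 7.630 Mbps × 2640 s = 20143.2 Mb
Total: 451720.8 Mb = 56465.1 MB.
= 52.59 GiB.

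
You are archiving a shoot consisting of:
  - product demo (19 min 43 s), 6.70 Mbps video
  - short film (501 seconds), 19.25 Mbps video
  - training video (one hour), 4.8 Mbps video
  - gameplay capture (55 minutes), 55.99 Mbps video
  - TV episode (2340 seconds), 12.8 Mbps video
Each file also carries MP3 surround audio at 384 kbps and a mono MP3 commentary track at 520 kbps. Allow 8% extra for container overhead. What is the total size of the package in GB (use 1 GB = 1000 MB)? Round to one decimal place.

Audio total: 384 + 520 = 904 kbps = 0.904 Mbps.
product demo: 7.604 Mbps × 1183 s × 1.08 = 9715.2 Mb
short film: 20.154 Mbps × 501 s × 1.08 = 10904.9 Mb
training video: 5.704 Mbps × 3600 s × 1.08 = 22177.2 Mb
gameplay capture: 56.894 Mbps × 3300 s × 1.08 = 202770.2 Mb
TV episode: 13.704 Mbps × 2340 s × 1.08 = 34632.7 Mb
Total: 280200.2 Mb = 35025.0 MB.
= 35.03 GB.

35.0 GB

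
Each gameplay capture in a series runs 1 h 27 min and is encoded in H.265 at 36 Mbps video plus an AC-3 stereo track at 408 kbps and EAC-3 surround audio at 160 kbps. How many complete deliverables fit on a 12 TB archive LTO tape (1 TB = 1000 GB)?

1 h 27 min = 87 min = 5220 s
Audio total: 408 + 160 = 568 kbps = 0.568 Mbps.
Total bitrate: 36.568 Mbps.
Per item: 36.568 Mbps × 5220 s = 190,885 Mb = 23,861 MB.
Capacity: 12 TB = 96,000,000 Mb; 502.92 items → 502 complete.

502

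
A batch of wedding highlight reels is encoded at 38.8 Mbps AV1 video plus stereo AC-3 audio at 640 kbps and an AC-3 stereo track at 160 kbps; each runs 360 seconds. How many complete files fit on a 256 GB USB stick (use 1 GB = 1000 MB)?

143

Audio total: 640 + 160 = 800 kbps = 0.800 Mbps.
Total bitrate: 39.600 Mbps.
Per item: 39.600 Mbps × 360 s = 14,256 Mb = 1,782 MB.
Capacity: 256 GB = 2,048,000 Mb; 143.66 items → 143 complete.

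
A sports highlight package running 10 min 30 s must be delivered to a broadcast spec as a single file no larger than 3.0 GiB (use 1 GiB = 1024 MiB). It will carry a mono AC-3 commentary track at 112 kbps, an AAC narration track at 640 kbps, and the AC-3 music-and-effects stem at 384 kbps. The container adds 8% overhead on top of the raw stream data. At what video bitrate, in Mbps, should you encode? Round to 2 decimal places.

Budget: 3.0 GiB = 25769.8 Mb.
Stream payload after overhead: 25769.8 / 1.08 = 23860.9 Mb.
10 min 30 s = 630 s
Total bitrate budget: 23860.9 Mb / 630 s = 37.874 Mbps.
Audio total: 112 + 640 + 384 = 1136 kbps = 1.136 Mbps.
Video: 37.874 − 1.136 = 36.738 Mbps.

36.74 Mbps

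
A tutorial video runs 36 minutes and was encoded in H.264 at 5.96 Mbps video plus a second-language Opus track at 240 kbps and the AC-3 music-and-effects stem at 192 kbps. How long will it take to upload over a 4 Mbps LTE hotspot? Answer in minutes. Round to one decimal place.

57.5 minutes

36 min = 2160 s
Audio total: 240 + 192 = 432 kbps = 0.432 Mbps.
Total bitrate: 6.392 Mbps.
File: 6.392 Mbps × 2160 s = 13806.7 Mb.
At 4 Mbps: 13806.7 / 4 = 3451.7 s ≈ 57.5 minutes.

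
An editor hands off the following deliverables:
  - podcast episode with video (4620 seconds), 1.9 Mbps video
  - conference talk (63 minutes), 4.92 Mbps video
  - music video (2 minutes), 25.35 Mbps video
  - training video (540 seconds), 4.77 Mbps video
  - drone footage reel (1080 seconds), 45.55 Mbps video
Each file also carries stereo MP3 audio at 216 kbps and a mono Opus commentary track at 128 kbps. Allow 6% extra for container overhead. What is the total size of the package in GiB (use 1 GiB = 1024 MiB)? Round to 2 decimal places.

Audio total: 216 + 128 = 344 kbps = 0.344 Mbps.
podcast episode with video: 2.244 Mbps × 4620 s × 1.06 = 10989.3 Mb
conference talk: 5.264 Mbps × 3780 s × 1.06 = 21091.8 Mb
music video: 25.694 Mbps × 120 s × 1.06 = 3268.3 Mb
training video: 5.114 Mbps × 540 s × 1.06 = 2927.3 Mb
drone footage reel: 45.894 Mbps × 1080 s × 1.06 = 52539.5 Mb
Total: 90816.1 Mb = 11352.0 MB.
= 10.57 GiB.

10.57 GiB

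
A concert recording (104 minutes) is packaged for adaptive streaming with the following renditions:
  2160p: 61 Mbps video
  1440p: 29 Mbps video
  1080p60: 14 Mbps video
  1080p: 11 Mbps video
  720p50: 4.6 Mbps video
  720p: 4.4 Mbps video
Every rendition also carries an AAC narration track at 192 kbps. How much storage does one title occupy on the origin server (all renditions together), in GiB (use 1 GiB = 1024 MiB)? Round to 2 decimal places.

104 min = 6240 s
Audio: 192 kbps = 0.192 Mbps.
Sum of rendition bitrates: (61+0.192) + (29+0.192) + (14+0.192) + (11+0.192) + (4.6+0.192) + (4.4+0.192) = 125.152 Mbps.
× 6240 s = 780,948 Mb = 97,619 MB = 90.91 GiB.

90.91 GiB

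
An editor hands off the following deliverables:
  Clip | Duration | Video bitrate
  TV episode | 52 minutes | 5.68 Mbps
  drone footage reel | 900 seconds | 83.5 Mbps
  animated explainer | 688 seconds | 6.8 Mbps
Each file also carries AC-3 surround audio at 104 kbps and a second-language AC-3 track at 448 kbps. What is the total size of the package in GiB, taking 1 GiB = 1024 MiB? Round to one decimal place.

11.7 GiB

Audio total: 104 + 448 = 552 kbps = 0.552 Mbps.
TV episode: 6.232 Mbps × 3120 s = 19443.8 Mb
drone footage reel: 84.052 Mbps × 900 s = 75646.8 Mb
animated explainer: 7.352 Mbps × 688 s = 5058.2 Mb
Total: 100148.8 Mb = 12518.6 MB.
= 11.66 GiB.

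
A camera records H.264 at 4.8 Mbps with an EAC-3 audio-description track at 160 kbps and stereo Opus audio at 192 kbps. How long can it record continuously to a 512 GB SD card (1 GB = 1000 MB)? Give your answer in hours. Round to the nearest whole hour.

221 hours

Audio total: 160 + 192 = 352 kbps = 0.352 Mbps.
Total bitrate: 4.8 + 0.352 = 5.152 Mbps.
Capacity: 512 GB = 4,096,000 Mb.
Recording time: 4,096,000 / 5.152 = 795,031 s ≈ 221 hours.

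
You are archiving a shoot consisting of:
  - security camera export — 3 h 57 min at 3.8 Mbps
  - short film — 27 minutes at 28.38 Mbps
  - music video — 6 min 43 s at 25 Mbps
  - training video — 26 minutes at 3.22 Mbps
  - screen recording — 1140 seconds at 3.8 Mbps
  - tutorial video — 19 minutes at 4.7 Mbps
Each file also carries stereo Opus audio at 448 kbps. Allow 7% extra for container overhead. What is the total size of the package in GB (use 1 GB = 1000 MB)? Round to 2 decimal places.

17.90 GB

Audio: 448 kbps = 0.448 Mbps.
security camera export: 4.248 Mbps × 14220 s × 1.07 = 64635.0 Mb
short film: 28.828 Mbps × 1620 s × 1.07 = 49970.5 Mb
music video: 25.448 Mbps × 403 s × 1.07 = 10973.4 Mb
training video: 3.668 Mbps × 1560 s × 1.07 = 6122.6 Mb
screen recording: 4.248 Mbps × 1140 s × 1.07 = 5181.7 Mb
tutorial video: 5.148 Mbps × 1140 s × 1.07 = 6279.5 Mb
Total: 143162.8 Mb = 17895.3 MB.
= 17.90 GB.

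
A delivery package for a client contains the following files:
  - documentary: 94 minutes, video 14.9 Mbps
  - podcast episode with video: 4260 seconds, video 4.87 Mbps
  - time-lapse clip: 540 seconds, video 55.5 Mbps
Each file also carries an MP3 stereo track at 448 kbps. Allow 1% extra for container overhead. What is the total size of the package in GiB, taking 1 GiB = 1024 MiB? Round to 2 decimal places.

Audio: 448 kbps = 0.448 Mbps.
documentary: 15.348 Mbps × 5640 s × 1.01 = 87428.3 Mb
podcast episode with video: 5.318 Mbps × 4260 s × 1.01 = 22881.2 Mb
time-lapse clip: 55.948 Mbps × 540 s × 1.01 = 30514.0 Mb
Total: 140823.6 Mb = 17603.0 MB.
= 16.39 GiB.

16.39 GiB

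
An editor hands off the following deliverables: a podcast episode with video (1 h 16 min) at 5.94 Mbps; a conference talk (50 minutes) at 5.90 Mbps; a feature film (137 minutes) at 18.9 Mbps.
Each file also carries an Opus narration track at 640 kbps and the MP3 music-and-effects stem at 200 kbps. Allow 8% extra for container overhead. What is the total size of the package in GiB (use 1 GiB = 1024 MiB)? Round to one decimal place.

26.8 GiB

Audio total: 640 + 200 = 840 kbps = 0.840 Mbps.
podcast episode with video: 6.780 Mbps × 4560 s × 1.08 = 33390.1 Mb
conference talk: 6.740 Mbps × 3000 s × 1.08 = 21837.6 Mb
feature film: 19.740 Mbps × 8220 s × 1.08 = 175243.8 Mb
Total: 230471.6 Mb = 28808.9 MB.
= 26.83 GiB.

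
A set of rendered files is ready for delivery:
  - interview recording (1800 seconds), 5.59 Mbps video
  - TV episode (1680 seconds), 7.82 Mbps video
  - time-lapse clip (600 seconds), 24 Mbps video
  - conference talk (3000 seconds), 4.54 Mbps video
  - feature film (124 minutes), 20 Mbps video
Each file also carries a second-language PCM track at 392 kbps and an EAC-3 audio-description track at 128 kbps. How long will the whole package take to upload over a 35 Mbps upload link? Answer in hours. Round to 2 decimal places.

1.65 hours

Audio total: 392 + 128 = 520 kbps = 0.520 Mbps.
interview recording: 6.110 Mbps × 1800 s = 10998.0 Mb
TV episode: 8.340 Mbps × 1680 s = 14011.2 Mb
time-lapse clip: 24.520 Mbps × 600 s = 14712.0 Mb
conference talk: 5.060 Mbps × 3000 s = 15180.0 Mb
feature film: 20.520 Mbps × 7440 s = 152668.8 Mb
Total: 207570.0 Mb = 25946.2 MB.
At 35 Mbps: 207570.0 / 35 = 5931 s ≈ 1.65 hours.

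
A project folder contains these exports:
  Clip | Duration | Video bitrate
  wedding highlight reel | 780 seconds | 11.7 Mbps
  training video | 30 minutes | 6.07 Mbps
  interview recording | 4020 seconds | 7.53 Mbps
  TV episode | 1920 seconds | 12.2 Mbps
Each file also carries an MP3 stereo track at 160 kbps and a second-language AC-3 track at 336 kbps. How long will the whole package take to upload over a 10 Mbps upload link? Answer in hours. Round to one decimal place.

2.2 hours

Audio total: 160 + 336 = 496 kbps = 0.496 Mbps.
wedding highlight reel: 12.196 Mbps × 780 s = 9512.9 Mb
training video: 6.566 Mbps × 1800 s = 11818.8 Mb
interview recording: 8.026 Mbps × 4020 s = 32264.5 Mb
TV episode: 12.696 Mbps × 1920 s = 24376.3 Mb
Total: 77972.5 Mb = 9746.6 MB.
At 10 Mbps: 77972.5 / 10 = 7797 s ≈ 2.17 hours.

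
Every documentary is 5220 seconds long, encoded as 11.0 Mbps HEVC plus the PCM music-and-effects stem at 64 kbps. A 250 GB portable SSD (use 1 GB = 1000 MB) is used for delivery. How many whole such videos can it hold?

Audio: 64 kbps = 0.064 Mbps.
Total bitrate: 11.064 Mbps.
Per item: 11.064 Mbps × 5220 s = 57,754 Mb = 7,219 MB.
Capacity: 250 GB = 2,000,000 Mb; 34.63 items → 34 complete.

34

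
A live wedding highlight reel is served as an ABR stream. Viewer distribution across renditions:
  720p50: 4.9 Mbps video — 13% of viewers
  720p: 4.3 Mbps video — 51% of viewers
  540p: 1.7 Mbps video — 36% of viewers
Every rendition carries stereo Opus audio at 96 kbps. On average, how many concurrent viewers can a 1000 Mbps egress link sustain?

282

Audio: 96 kbps = 0.096 Mbps.
Average per-viewer bitrate: 0.13×4.996 + 0.51×4.396 + 0.36×1.796 = 3.538 Mbps.
1000 Mbps = 1,000 Mbps; 1,000 / 3.538 = 282.65 → 282.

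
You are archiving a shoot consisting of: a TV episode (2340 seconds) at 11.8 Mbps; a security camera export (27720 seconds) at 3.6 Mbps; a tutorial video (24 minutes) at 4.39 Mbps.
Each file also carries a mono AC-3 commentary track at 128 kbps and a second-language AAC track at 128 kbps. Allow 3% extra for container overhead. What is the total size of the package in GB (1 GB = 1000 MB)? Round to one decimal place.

Audio total: 128 + 128 = 256 kbps = 0.256 Mbps.
TV episode: 12.056 Mbps × 2340 s × 1.03 = 29057.4 Mb
security camera export: 3.856 Mbps × 27720 s × 1.03 = 110095.0 Mb
tutorial video: 4.646 Mbps × 1440 s × 1.03 = 6890.9 Mb
Total: 146043.3 Mb = 18255.4 MB.
= 18.26 GB.

18.3 GB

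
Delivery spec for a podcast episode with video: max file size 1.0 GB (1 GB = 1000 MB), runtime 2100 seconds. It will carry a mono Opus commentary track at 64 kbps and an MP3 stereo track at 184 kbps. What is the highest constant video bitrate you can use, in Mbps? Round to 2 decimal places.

3.56 Mbps

Budget: 1.0 GB = 8000.0 Mb.
Total bitrate budget: 8000.0 Mb / 2100 s = 3.810 Mbps.
Audio total: 64 + 184 = 248 kbps = 0.248 Mbps.
Video: 3.810 − 0.248 = 3.562 Mbps.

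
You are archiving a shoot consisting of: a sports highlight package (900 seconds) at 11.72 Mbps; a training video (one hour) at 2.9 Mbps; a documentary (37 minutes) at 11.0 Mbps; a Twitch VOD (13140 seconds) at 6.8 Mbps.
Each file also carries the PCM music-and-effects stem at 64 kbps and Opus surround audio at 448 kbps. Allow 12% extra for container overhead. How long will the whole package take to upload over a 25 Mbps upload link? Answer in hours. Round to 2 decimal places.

1.80 hours

Audio total: 64 + 448 = 512 kbps = 0.512 Mbps.
sports highlight package: 12.232 Mbps × 900 s × 1.12 = 12329.9 Mb
training video: 3.412 Mbps × 3600 s × 1.12 = 13757.2 Mb
documentary: 11.512 Mbps × 2220 s × 1.12 = 28623.4 Mb
Twitch VOD: 7.312 Mbps × 13140 s × 1.12 = 107609.2 Mb
Total: 162319.7 Mb = 20290.0 MB.
At 25 Mbps: 162319.7 / 25 = 6493 s ≈ 1.8 hours.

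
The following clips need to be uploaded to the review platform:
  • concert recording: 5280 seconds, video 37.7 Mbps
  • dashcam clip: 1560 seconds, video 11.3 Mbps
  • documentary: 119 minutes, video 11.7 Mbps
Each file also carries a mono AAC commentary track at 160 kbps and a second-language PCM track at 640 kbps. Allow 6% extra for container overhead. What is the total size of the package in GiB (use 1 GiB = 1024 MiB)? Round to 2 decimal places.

38.43 GiB

Audio total: 160 + 640 = 800 kbps = 0.800 Mbps.
concert recording: 38.500 Mbps × 5280 s × 1.06 = 215476.8 Mb
dashcam clip: 12.100 Mbps × 1560 s × 1.06 = 20008.6 Mb
documentary: 12.500 Mbps × 7140 s × 1.06 = 94605.0 Mb
Total: 330090.4 Mb = 41261.3 MB.
= 38.43 GiB.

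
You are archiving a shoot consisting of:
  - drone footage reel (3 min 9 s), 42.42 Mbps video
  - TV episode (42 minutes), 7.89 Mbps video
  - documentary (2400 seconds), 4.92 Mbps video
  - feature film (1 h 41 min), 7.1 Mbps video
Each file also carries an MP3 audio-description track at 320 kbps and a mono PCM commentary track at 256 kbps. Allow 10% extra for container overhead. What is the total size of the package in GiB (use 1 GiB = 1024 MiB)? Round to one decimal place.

11.4 GiB

Audio total: 320 + 256 = 576 kbps = 0.576 Mbps.
drone footage reel: 42.996 Mbps × 189 s × 1.10 = 8938.9 Mb
TV episode: 8.466 Mbps × 2520 s × 1.10 = 23467.8 Mb
documentary: 5.496 Mbps × 2400 s × 1.10 = 14509.4 Mb
feature film: 7.676 Mbps × 6060 s × 1.10 = 51168.2 Mb
Total: 98084.3 Mb = 12260.5 MB.
= 11.42 GiB.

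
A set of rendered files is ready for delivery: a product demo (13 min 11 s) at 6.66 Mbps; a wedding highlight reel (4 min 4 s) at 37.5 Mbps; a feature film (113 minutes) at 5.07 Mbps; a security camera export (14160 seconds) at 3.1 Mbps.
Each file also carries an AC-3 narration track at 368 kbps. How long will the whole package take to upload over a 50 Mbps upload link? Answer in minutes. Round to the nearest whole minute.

Audio: 368 kbps = 0.368 Mbps.
product demo: 7.028 Mbps × 791 s = 5559.1 Mb
wedding highlight reel: 37.868 Mbps × 244 s = 9239.8 Mb
feature film: 5.438 Mbps × 6780 s = 36869.6 Mb
security camera export: 3.468 Mbps × 14160 s = 49106.9 Mb
Total: 100775.5 Mb = 12596.9 MB.
At 50 Mbps: 100775.5 / 50 = 2016 s ≈ 33.6 minutes.

34 minutes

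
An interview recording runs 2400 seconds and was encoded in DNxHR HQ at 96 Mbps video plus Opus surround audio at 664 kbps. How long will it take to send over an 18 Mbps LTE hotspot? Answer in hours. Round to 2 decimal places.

3.58 hours

Audio: 664 kbps = 0.664 Mbps.
Total bitrate: 96.664 Mbps.
File: 96.664 Mbps × 2400 s = 231993.6 Mb.
At 18 Mbps: 231993.6 / 18 = 12888.5 s ≈ 3.58 hours.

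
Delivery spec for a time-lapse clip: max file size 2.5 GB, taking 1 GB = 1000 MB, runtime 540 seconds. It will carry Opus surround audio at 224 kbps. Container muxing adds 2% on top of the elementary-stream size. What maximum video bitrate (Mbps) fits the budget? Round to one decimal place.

Budget: 2.5 GB = 20000.0 Mb.
Stream payload after overhead: 20000.0 / 1.02 = 19607.8 Mb.
Total bitrate budget: 19607.8 Mb / 540 s = 36.311 Mbps.
Audio: 224 kbps = 0.224 Mbps.
Video: 36.311 − 0.224 = 36.087 Mbps.

36.1 Mbps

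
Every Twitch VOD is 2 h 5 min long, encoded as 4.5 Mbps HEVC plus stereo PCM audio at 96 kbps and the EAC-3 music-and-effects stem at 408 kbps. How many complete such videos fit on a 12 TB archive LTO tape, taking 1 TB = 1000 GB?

2557

2 h 5 min = 125 min = 7500 s
Audio total: 96 + 408 = 504 kbps = 0.504 Mbps.
Total bitrate: 5.004 Mbps.
Per item: 5.004 Mbps × 7500 s = 37,530 Mb = 4,691 MB.
Capacity: 12 TB = 96,000,000 Mb; 2557.95 items → 2557 complete.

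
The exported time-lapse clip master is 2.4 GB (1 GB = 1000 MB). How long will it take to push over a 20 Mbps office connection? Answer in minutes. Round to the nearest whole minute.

16 minutes

File: 2.4 GB = 19200.0 Mb.
At 20 Mbps: 19200.0 / 20 = 960.0 s ≈ 16 minutes.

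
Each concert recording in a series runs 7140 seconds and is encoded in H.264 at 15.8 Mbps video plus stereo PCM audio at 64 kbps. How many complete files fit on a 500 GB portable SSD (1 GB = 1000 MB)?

35

Audio: 64 kbps = 0.064 Mbps.
Total bitrate: 15.864 Mbps.
Per item: 15.864 Mbps × 7140 s = 113,269 Mb = 14,159 MB.
Capacity: 500 GB = 4,000,000 Mb; 35.31 items → 35 complete.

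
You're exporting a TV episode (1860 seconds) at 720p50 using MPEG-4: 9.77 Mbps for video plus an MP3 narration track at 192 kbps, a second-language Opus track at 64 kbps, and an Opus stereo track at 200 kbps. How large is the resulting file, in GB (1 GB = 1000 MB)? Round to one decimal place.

2.4 GB

Audio total: 192 + 64 + 200 = 456 kbps = 0.456 Mbps.
Total bitrate: 9.77 + 0.456 = 10.226 Mbps.
Stream data: 10.226 Mbps × 1860 s = 19020.4 Mb.
19,020 Mb ÷ 8 = 2,378 MB → 2.378 GB.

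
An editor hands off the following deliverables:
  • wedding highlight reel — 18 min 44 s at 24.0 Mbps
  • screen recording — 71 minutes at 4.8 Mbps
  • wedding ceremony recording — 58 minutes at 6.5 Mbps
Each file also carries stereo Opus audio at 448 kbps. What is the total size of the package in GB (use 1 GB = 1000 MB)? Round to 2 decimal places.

Audio: 448 kbps = 0.448 Mbps.
wedding highlight reel: 24.448 Mbps × 1124 s = 27479.6 Mb
screen recording: 5.248 Mbps × 4260 s = 22356.5 Mb
wedding ceremony recording: 6.948 Mbps × 3480 s = 24179.0 Mb
Total: 74015.1 Mb = 9251.9 MB.
= 9.252 GB.

9.25 GB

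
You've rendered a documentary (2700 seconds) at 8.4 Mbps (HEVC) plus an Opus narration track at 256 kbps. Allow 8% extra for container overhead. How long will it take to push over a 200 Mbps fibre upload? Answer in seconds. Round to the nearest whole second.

Audio: 256 kbps = 0.256 Mbps.
Total bitrate: 8.656 Mbps.
File: 8.656 Mbps × 2700 s = 23371.2 Mb.
With 8% container overhead: ×1.08. → 25240.9 Mb.
At 200 Mbps: 25240.9 / 200 = 126.2 s ≈ 126 seconds.

126 seconds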